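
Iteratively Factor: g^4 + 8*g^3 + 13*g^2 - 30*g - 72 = (g - 2)*(g^3 + 10*g^2 + 33*g + 36) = (g - 2)*(g + 4)*(g^2 + 6*g + 9) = (g - 2)*(g + 3)*(g + 4)*(g + 3)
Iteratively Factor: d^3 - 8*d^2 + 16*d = (d - 4)*(d^2 - 4*d) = (d - 4)^2*(d)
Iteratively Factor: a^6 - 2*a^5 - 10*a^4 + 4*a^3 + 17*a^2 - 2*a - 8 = (a + 2)*(a^5 - 4*a^4 - 2*a^3 + 8*a^2 + a - 4) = (a - 1)*(a + 2)*(a^4 - 3*a^3 - 5*a^2 + 3*a + 4) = (a - 1)*(a + 1)*(a + 2)*(a^3 - 4*a^2 - a + 4) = (a - 1)*(a + 1)^2*(a + 2)*(a^2 - 5*a + 4) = (a - 4)*(a - 1)*(a + 1)^2*(a + 2)*(a - 1)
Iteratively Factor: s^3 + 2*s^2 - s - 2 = (s - 1)*(s^2 + 3*s + 2) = (s - 1)*(s + 2)*(s + 1)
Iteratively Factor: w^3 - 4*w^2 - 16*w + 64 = (w - 4)*(w^2 - 16) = (w - 4)^2*(w + 4)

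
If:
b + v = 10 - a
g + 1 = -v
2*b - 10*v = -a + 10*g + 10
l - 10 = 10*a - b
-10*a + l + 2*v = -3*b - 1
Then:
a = 31/2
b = -31/4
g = -13/4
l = 691/4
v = 9/4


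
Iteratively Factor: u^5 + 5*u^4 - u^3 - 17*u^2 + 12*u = (u + 4)*(u^4 + u^3 - 5*u^2 + 3*u) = (u + 3)*(u + 4)*(u^3 - 2*u^2 + u) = (u - 1)*(u + 3)*(u + 4)*(u^2 - u) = (u - 1)^2*(u + 3)*(u + 4)*(u)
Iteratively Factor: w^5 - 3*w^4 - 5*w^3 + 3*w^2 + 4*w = (w - 4)*(w^4 + w^3 - w^2 - w) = (w - 4)*(w + 1)*(w^3 - w) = (w - 4)*(w - 1)*(w + 1)*(w^2 + w) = (w - 4)*(w - 1)*(w + 1)^2*(w)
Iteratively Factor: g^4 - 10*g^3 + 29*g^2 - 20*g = (g - 5)*(g^3 - 5*g^2 + 4*g) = (g - 5)*(g - 1)*(g^2 - 4*g) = (g - 5)*(g - 4)*(g - 1)*(g)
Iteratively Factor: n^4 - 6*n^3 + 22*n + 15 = (n - 5)*(n^3 - n^2 - 5*n - 3) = (n - 5)*(n + 1)*(n^2 - 2*n - 3) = (n - 5)*(n + 1)^2*(n - 3)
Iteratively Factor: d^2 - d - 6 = (d + 2)*(d - 3)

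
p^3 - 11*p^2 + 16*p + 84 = (p - 7)*(p - 6)*(p + 2)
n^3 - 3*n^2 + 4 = (n - 2)^2*(n + 1)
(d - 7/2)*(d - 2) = d^2 - 11*d/2 + 7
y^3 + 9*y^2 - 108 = (y - 3)*(y + 6)^2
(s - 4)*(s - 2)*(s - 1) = s^3 - 7*s^2 + 14*s - 8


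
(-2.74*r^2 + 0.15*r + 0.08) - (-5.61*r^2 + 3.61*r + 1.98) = 2.87*r^2 - 3.46*r - 1.9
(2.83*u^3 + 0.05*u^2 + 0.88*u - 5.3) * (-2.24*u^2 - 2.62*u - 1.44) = -6.3392*u^5 - 7.5266*u^4 - 6.1774*u^3 + 9.4944*u^2 + 12.6188*u + 7.632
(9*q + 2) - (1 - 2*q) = 11*q + 1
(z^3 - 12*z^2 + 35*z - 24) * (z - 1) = z^4 - 13*z^3 + 47*z^2 - 59*z + 24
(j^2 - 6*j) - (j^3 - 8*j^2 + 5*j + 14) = -j^3 + 9*j^2 - 11*j - 14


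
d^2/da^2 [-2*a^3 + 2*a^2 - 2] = 4 - 12*a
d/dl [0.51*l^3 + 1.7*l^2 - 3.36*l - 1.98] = 1.53*l^2 + 3.4*l - 3.36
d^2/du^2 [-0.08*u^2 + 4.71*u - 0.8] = -0.160000000000000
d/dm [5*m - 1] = 5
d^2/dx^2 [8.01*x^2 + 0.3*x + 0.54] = 16.0200000000000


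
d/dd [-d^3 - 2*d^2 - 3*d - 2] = -3*d^2 - 4*d - 3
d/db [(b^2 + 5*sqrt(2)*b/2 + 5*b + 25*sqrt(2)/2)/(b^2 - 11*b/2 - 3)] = (-42*b^2 - 10*sqrt(2)*b^2 - 100*sqrt(2)*b - 24*b - 60 + 245*sqrt(2))/(4*b^4 - 44*b^3 + 97*b^2 + 132*b + 36)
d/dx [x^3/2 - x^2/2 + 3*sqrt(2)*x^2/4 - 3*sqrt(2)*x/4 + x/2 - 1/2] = 3*x^2/2 - x + 3*sqrt(2)*x/2 - 3*sqrt(2)/4 + 1/2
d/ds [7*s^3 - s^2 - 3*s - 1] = 21*s^2 - 2*s - 3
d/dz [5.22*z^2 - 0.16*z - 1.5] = 10.44*z - 0.16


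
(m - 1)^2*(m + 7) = m^3 + 5*m^2 - 13*m + 7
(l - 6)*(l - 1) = l^2 - 7*l + 6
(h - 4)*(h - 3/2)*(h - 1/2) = h^3 - 6*h^2 + 35*h/4 - 3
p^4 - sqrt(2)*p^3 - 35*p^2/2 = p^2*(p - 7*sqrt(2)/2)*(p + 5*sqrt(2)/2)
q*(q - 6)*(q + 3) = q^3 - 3*q^2 - 18*q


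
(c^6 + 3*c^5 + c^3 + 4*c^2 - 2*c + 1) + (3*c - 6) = c^6 + 3*c^5 + c^3 + 4*c^2 + c - 5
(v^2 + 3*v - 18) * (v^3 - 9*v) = v^5 + 3*v^4 - 27*v^3 - 27*v^2 + 162*v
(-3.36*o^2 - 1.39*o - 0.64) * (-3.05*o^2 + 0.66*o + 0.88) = 10.248*o^4 + 2.0219*o^3 - 1.9222*o^2 - 1.6456*o - 0.5632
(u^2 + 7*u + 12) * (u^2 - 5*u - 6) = u^4 + 2*u^3 - 29*u^2 - 102*u - 72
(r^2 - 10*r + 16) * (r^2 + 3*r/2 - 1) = r^4 - 17*r^3/2 + 34*r - 16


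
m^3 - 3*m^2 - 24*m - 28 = (m - 7)*(m + 2)^2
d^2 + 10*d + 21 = (d + 3)*(d + 7)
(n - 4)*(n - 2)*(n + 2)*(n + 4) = n^4 - 20*n^2 + 64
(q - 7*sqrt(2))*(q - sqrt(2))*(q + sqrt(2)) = q^3 - 7*sqrt(2)*q^2 - 2*q + 14*sqrt(2)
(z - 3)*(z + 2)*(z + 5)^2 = z^4 + 9*z^3 + 9*z^2 - 85*z - 150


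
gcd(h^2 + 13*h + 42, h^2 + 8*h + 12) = h + 6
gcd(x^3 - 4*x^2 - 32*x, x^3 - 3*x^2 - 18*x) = x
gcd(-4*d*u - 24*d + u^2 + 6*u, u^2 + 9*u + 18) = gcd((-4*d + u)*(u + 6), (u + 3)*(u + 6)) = u + 6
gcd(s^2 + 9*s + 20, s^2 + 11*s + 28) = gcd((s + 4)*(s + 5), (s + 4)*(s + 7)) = s + 4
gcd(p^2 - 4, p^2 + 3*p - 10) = p - 2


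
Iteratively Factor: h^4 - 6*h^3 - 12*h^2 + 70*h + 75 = (h - 5)*(h^3 - h^2 - 17*h - 15) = (h - 5)*(h + 3)*(h^2 - 4*h - 5) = (h - 5)*(h + 1)*(h + 3)*(h - 5)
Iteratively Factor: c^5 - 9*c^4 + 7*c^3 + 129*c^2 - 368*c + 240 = (c - 3)*(c^4 - 6*c^3 - 11*c^2 + 96*c - 80) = (c - 5)*(c - 3)*(c^3 - c^2 - 16*c + 16) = (c - 5)*(c - 3)*(c - 1)*(c^2 - 16) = (c - 5)*(c - 3)*(c - 1)*(c + 4)*(c - 4)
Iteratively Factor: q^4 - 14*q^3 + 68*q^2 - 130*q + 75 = (q - 5)*(q^3 - 9*q^2 + 23*q - 15) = (q - 5)*(q - 1)*(q^2 - 8*q + 15) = (q - 5)^2*(q - 1)*(q - 3)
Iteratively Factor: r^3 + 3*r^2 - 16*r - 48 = (r + 3)*(r^2 - 16) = (r - 4)*(r + 3)*(r + 4)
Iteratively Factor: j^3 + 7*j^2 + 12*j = (j)*(j^2 + 7*j + 12) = j*(j + 3)*(j + 4)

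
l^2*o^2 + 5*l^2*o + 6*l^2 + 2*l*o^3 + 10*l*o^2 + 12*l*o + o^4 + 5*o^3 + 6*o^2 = (l + o)^2*(o + 2)*(o + 3)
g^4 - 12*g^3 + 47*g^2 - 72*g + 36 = (g - 6)*(g - 3)*(g - 2)*(g - 1)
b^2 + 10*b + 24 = (b + 4)*(b + 6)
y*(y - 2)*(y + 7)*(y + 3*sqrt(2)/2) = y^4 + 3*sqrt(2)*y^3/2 + 5*y^3 - 14*y^2 + 15*sqrt(2)*y^2/2 - 21*sqrt(2)*y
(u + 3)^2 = u^2 + 6*u + 9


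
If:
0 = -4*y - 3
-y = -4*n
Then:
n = -3/16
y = -3/4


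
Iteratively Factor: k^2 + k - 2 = (k - 1)*(k + 2)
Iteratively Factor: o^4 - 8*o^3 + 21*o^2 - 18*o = (o - 3)*(o^3 - 5*o^2 + 6*o) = o*(o - 3)*(o^2 - 5*o + 6) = o*(o - 3)*(o - 2)*(o - 3)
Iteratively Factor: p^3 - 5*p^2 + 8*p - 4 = (p - 2)*(p^2 - 3*p + 2) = (p - 2)*(p - 1)*(p - 2)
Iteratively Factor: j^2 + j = (j + 1)*(j)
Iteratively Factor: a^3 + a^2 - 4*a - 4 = (a - 2)*(a^2 + 3*a + 2) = (a - 2)*(a + 1)*(a + 2)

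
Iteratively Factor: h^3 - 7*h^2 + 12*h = (h - 4)*(h^2 - 3*h) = (h - 4)*(h - 3)*(h)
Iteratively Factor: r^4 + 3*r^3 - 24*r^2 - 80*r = (r + 4)*(r^3 - r^2 - 20*r) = (r - 5)*(r + 4)*(r^2 + 4*r) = (r - 5)*(r + 4)^2*(r)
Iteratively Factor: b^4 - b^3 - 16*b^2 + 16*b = (b - 1)*(b^3 - 16*b) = b*(b - 1)*(b^2 - 16) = b*(b - 1)*(b + 4)*(b - 4)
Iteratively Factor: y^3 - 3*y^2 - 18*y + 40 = (y - 2)*(y^2 - y - 20) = (y - 5)*(y - 2)*(y + 4)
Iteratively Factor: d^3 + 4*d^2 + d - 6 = (d - 1)*(d^2 + 5*d + 6) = (d - 1)*(d + 3)*(d + 2)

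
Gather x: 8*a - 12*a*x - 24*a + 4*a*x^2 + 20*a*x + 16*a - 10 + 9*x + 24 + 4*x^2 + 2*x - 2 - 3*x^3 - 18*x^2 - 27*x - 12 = -3*x^3 + x^2*(4*a - 14) + x*(8*a - 16)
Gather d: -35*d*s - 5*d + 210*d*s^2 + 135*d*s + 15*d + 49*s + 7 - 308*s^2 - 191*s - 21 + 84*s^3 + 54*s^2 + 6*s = d*(210*s^2 + 100*s + 10) + 84*s^3 - 254*s^2 - 136*s - 14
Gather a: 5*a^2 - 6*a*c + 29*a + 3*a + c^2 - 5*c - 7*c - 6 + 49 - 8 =5*a^2 + a*(32 - 6*c) + c^2 - 12*c + 35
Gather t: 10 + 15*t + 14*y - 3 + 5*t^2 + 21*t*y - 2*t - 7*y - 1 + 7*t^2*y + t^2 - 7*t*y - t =t^2*(7*y + 6) + t*(14*y + 12) + 7*y + 6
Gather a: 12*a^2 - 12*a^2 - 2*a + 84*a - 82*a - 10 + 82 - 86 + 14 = 0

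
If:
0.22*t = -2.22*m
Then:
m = -0.0990990990990991*t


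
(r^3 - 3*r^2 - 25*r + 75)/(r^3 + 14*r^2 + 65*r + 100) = (r^2 - 8*r + 15)/(r^2 + 9*r + 20)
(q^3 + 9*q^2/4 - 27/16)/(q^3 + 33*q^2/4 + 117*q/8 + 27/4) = (8*q^2 + 6*q - 9)/(2*(4*q^2 + 27*q + 18))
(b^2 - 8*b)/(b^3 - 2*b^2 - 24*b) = (8 - b)/(-b^2 + 2*b + 24)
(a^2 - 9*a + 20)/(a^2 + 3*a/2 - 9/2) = 2*(a^2 - 9*a + 20)/(2*a^2 + 3*a - 9)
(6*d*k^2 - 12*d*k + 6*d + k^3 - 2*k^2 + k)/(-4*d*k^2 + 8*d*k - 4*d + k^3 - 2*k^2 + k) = (-6*d - k)/(4*d - k)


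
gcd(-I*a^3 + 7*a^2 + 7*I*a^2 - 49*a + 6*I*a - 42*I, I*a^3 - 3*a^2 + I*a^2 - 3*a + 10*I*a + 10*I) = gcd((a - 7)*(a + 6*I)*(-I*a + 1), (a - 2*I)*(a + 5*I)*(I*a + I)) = 1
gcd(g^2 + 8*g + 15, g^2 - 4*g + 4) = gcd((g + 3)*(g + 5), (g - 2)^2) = 1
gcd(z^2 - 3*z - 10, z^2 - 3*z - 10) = z^2 - 3*z - 10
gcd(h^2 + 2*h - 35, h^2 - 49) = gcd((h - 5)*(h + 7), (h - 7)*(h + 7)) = h + 7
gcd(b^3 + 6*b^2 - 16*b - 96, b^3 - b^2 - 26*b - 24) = b + 4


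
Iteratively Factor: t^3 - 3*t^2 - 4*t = (t + 1)*(t^2 - 4*t) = t*(t + 1)*(t - 4)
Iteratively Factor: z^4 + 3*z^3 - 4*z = (z)*(z^3 + 3*z^2 - 4) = z*(z + 2)*(z^2 + z - 2) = z*(z - 1)*(z + 2)*(z + 2)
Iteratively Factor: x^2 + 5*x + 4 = (x + 4)*(x + 1)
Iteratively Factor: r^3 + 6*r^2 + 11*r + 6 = (r + 2)*(r^2 + 4*r + 3) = (r + 1)*(r + 2)*(r + 3)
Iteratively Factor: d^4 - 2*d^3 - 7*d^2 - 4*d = (d + 1)*(d^3 - 3*d^2 - 4*d) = (d + 1)^2*(d^2 - 4*d) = (d - 4)*(d + 1)^2*(d)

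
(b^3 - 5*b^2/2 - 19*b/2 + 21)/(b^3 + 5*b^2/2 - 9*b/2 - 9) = (2*b - 7)/(2*b + 3)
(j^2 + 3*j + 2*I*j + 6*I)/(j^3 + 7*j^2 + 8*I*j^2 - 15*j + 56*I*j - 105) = (j^2 + j*(3 + 2*I) + 6*I)/(j^3 + j^2*(7 + 8*I) + j*(-15 + 56*I) - 105)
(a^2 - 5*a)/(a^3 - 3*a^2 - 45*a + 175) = a/(a^2 + 2*a - 35)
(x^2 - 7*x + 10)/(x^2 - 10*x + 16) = (x - 5)/(x - 8)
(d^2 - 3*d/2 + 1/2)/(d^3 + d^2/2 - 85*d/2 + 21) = (d - 1)/(d^2 + d - 42)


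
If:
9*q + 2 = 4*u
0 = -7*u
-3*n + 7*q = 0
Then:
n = -14/27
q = -2/9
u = 0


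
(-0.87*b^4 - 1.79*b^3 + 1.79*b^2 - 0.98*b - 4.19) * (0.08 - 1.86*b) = 1.6182*b^5 + 3.2598*b^4 - 3.4726*b^3 + 1.966*b^2 + 7.715*b - 0.3352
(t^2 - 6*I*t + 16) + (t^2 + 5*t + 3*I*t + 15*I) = 2*t^2 + 5*t - 3*I*t + 16 + 15*I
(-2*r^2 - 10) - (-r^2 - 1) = -r^2 - 9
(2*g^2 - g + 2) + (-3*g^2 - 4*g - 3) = -g^2 - 5*g - 1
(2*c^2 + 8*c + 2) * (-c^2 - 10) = -2*c^4 - 8*c^3 - 22*c^2 - 80*c - 20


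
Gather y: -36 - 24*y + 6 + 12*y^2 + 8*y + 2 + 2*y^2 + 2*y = 14*y^2 - 14*y - 28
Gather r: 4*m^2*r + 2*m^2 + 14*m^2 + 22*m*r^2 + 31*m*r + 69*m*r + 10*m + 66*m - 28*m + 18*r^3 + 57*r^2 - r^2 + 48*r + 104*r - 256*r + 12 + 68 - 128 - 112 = 16*m^2 + 48*m + 18*r^3 + r^2*(22*m + 56) + r*(4*m^2 + 100*m - 104) - 160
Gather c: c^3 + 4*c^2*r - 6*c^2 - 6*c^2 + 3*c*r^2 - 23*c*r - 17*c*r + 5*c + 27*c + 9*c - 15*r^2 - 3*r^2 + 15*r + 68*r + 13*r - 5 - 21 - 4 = c^3 + c^2*(4*r - 12) + c*(3*r^2 - 40*r + 41) - 18*r^2 + 96*r - 30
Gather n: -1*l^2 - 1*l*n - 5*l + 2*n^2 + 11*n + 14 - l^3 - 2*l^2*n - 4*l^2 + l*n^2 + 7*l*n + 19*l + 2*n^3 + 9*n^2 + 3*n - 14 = -l^3 - 5*l^2 + 14*l + 2*n^3 + n^2*(l + 11) + n*(-2*l^2 + 6*l + 14)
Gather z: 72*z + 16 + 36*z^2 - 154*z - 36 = 36*z^2 - 82*z - 20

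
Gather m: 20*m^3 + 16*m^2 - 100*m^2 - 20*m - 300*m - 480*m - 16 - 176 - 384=20*m^3 - 84*m^2 - 800*m - 576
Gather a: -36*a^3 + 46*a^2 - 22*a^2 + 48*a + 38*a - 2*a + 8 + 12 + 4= -36*a^3 + 24*a^2 + 84*a + 24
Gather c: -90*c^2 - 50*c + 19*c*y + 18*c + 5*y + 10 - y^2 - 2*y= -90*c^2 + c*(19*y - 32) - y^2 + 3*y + 10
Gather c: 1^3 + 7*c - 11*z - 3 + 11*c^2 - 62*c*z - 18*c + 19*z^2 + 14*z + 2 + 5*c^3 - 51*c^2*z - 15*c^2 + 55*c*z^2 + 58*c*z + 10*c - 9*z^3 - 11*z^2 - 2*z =5*c^3 + c^2*(-51*z - 4) + c*(55*z^2 - 4*z - 1) - 9*z^3 + 8*z^2 + z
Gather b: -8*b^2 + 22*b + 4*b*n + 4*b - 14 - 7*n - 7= -8*b^2 + b*(4*n + 26) - 7*n - 21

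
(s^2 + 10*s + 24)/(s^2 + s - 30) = (s + 4)/(s - 5)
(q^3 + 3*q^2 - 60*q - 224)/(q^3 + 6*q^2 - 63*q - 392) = (q + 4)/(q + 7)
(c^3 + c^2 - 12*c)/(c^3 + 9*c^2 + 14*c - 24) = c*(c - 3)/(c^2 + 5*c - 6)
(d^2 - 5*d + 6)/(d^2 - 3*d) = (d - 2)/d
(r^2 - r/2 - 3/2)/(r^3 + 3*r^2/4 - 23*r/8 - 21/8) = 4*(2*r - 3)/(8*r^2 - 2*r - 21)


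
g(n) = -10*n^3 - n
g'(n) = -30*n^2 - 1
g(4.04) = -663.43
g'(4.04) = -490.65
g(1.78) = -58.18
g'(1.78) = -96.05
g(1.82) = -62.11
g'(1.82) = -100.37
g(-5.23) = 1435.79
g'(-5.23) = -821.59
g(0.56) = -2.32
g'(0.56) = -10.41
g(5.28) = -1477.26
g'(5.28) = -837.35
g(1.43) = -30.67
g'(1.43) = -62.35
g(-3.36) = 382.69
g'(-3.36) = -339.69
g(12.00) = -17292.00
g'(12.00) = -4321.00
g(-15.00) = 33765.00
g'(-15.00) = -6751.00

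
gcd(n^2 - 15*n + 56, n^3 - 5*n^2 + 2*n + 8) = 1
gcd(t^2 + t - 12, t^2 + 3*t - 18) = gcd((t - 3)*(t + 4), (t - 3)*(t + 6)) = t - 3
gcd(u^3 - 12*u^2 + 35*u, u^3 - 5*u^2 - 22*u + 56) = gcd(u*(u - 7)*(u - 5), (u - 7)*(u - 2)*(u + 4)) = u - 7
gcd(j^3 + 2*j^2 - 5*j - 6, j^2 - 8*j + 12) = j - 2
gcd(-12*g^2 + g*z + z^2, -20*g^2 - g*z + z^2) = 4*g + z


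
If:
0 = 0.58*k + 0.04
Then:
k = -0.07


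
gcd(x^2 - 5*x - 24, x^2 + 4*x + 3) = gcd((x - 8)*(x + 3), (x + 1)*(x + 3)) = x + 3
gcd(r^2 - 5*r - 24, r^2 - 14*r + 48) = r - 8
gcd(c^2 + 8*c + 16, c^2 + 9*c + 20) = c + 4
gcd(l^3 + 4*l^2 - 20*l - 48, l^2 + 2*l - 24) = l^2 + 2*l - 24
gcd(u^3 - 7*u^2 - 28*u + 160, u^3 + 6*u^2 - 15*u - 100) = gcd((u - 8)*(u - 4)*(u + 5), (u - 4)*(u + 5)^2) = u^2 + u - 20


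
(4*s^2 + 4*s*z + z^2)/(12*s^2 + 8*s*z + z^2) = (2*s + z)/(6*s + z)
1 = 1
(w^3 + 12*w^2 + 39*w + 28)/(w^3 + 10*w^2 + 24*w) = (w^2 + 8*w + 7)/(w*(w + 6))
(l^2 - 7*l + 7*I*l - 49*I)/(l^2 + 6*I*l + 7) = (l - 7)/(l - I)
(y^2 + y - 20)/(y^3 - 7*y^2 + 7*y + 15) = (y^2 + y - 20)/(y^3 - 7*y^2 + 7*y + 15)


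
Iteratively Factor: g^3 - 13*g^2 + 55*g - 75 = (g - 5)*(g^2 - 8*g + 15) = (g - 5)^2*(g - 3)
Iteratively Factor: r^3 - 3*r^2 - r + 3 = (r + 1)*(r^2 - 4*r + 3) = (r - 1)*(r + 1)*(r - 3)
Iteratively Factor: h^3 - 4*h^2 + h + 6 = (h + 1)*(h^2 - 5*h + 6) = (h - 2)*(h + 1)*(h - 3)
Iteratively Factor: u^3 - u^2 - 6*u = (u + 2)*(u^2 - 3*u) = u*(u + 2)*(u - 3)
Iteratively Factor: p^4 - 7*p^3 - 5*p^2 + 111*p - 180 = (p - 3)*(p^3 - 4*p^2 - 17*p + 60) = (p - 3)*(p + 4)*(p^2 - 8*p + 15) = (p - 3)^2*(p + 4)*(p - 5)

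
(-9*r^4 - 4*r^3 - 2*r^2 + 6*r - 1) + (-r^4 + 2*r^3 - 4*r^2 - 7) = -10*r^4 - 2*r^3 - 6*r^2 + 6*r - 8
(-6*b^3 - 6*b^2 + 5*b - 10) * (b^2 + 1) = -6*b^5 - 6*b^4 - b^3 - 16*b^2 + 5*b - 10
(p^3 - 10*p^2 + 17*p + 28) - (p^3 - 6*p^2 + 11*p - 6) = -4*p^2 + 6*p + 34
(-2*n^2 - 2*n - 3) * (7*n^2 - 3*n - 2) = -14*n^4 - 8*n^3 - 11*n^2 + 13*n + 6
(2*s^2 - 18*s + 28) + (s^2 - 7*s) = 3*s^2 - 25*s + 28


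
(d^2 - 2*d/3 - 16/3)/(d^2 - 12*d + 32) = (3*d^2 - 2*d - 16)/(3*(d^2 - 12*d + 32))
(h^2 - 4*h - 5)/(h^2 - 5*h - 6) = (h - 5)/(h - 6)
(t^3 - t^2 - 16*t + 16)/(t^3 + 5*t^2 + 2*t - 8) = (t - 4)/(t + 2)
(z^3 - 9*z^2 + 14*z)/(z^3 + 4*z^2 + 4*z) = (z^2 - 9*z + 14)/(z^2 + 4*z + 4)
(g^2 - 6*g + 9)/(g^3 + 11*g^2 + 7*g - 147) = (g - 3)/(g^2 + 14*g + 49)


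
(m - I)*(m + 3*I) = m^2 + 2*I*m + 3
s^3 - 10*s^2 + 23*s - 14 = (s - 7)*(s - 2)*(s - 1)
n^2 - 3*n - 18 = (n - 6)*(n + 3)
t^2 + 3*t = t*(t + 3)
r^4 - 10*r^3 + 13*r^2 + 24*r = r*(r - 8)*(r - 3)*(r + 1)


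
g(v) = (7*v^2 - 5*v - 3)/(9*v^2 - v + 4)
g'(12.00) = 0.00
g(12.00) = 0.73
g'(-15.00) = 0.00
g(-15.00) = 0.81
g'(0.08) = -0.88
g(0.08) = -0.84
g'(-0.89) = -0.63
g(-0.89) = 0.58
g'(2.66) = 0.13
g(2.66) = 0.51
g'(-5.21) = 0.01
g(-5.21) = 0.84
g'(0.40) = 1.07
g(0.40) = -0.77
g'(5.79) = 0.02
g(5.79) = 0.68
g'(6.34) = 0.02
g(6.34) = 0.69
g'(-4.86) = 0.01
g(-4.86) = 0.84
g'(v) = (1 - 18*v)*(7*v^2 - 5*v - 3)/(9*v^2 - v + 4)^2 + (14*v - 5)/(9*v^2 - v + 4)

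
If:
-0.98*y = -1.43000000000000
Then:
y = 1.46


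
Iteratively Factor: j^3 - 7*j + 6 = (j + 3)*(j^2 - 3*j + 2) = (j - 1)*(j + 3)*(j - 2)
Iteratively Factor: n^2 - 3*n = (n)*(n - 3)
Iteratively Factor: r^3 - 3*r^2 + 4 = (r + 1)*(r^2 - 4*r + 4) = (r - 2)*(r + 1)*(r - 2)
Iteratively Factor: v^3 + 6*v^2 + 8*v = (v)*(v^2 + 6*v + 8) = v*(v + 4)*(v + 2)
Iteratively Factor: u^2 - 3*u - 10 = (u - 5)*(u + 2)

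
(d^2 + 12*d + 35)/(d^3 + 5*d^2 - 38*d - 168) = (d + 5)/(d^2 - 2*d - 24)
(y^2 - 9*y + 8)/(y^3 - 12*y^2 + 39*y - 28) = (y - 8)/(y^2 - 11*y + 28)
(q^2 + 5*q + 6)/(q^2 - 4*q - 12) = (q + 3)/(q - 6)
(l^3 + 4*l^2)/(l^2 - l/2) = 2*l*(l + 4)/(2*l - 1)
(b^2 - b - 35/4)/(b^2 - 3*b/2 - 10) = (b - 7/2)/(b - 4)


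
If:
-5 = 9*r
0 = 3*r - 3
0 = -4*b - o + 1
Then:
No Solution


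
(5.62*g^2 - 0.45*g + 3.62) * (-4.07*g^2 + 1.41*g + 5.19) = -22.8734*g^4 + 9.7557*g^3 + 13.7999*g^2 + 2.7687*g + 18.7878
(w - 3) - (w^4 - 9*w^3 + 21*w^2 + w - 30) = -w^4 + 9*w^3 - 21*w^2 + 27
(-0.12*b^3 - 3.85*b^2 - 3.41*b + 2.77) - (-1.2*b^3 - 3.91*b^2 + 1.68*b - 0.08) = 1.08*b^3 + 0.0600000000000001*b^2 - 5.09*b + 2.85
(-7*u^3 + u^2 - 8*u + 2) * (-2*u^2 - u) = 14*u^5 + 5*u^4 + 15*u^3 + 4*u^2 - 2*u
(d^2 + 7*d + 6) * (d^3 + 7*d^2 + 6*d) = d^5 + 14*d^4 + 61*d^3 + 84*d^2 + 36*d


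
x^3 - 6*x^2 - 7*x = x*(x - 7)*(x + 1)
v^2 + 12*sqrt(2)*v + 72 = (v + 6*sqrt(2))^2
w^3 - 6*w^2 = w^2*(w - 6)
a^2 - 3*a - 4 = (a - 4)*(a + 1)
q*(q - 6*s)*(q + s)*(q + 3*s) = q^4 - 2*q^3*s - 21*q^2*s^2 - 18*q*s^3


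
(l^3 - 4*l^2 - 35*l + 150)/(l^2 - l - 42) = (l^2 - 10*l + 25)/(l - 7)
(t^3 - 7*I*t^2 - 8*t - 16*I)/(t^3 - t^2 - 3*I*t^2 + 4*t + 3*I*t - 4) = (t - 4*I)/(t - 1)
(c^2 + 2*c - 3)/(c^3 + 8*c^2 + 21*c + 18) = (c - 1)/(c^2 + 5*c + 6)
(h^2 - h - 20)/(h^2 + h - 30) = (h + 4)/(h + 6)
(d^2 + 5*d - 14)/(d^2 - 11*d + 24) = (d^2 + 5*d - 14)/(d^2 - 11*d + 24)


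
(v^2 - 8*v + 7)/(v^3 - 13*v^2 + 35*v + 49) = (v - 1)/(v^2 - 6*v - 7)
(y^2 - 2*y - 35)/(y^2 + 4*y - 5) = (y - 7)/(y - 1)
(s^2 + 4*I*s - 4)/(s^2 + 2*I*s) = (s + 2*I)/s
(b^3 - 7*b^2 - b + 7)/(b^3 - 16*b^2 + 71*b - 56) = (b + 1)/(b - 8)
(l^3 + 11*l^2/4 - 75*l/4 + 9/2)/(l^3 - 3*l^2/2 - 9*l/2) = (4*l^2 + 23*l - 6)/(2*l*(2*l + 3))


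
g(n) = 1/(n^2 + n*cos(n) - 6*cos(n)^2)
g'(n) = (n*sin(n) - 2*n - 12*sin(n)*cos(n) - cos(n))/(n^2 + n*cos(n) - 6*cos(n)^2)^2 = (n*sin(n) - 2*n - 6*sin(2*n) - cos(n))/(n^2 + n*cos(n) - 6*cos(n)^2)^2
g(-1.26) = 1.56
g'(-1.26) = 16.81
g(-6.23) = 0.04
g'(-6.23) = 0.01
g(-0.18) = -0.17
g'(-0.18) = 0.04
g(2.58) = 5.74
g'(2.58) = 81.34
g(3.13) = 1.50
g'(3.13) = -11.40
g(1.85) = 0.41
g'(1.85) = 0.25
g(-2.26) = 0.24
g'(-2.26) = 0.06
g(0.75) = -0.48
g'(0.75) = -1.75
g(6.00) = 0.03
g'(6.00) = -0.00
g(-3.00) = 0.16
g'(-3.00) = 0.15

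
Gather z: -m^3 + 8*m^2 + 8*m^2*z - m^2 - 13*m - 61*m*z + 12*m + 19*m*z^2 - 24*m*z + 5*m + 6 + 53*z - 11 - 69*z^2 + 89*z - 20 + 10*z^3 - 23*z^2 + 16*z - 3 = -m^3 + 7*m^2 + 4*m + 10*z^3 + z^2*(19*m - 92) + z*(8*m^2 - 85*m + 158) - 28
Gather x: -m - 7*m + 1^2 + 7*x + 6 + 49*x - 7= -8*m + 56*x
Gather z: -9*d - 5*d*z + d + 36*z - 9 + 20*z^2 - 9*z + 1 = -8*d + 20*z^2 + z*(27 - 5*d) - 8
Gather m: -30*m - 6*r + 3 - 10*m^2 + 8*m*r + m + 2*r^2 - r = -10*m^2 + m*(8*r - 29) + 2*r^2 - 7*r + 3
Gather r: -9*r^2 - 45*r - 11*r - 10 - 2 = -9*r^2 - 56*r - 12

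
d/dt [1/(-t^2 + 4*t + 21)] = 2*(t - 2)/(-t^2 + 4*t + 21)^2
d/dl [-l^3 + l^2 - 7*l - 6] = -3*l^2 + 2*l - 7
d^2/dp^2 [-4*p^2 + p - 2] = -8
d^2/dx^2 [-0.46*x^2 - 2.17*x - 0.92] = -0.920000000000000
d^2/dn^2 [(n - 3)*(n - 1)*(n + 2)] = 6*n - 4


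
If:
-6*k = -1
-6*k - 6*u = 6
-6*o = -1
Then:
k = 1/6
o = 1/6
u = -7/6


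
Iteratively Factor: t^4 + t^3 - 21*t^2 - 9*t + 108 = (t + 4)*(t^3 - 3*t^2 - 9*t + 27) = (t - 3)*(t + 4)*(t^2 - 9) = (t - 3)^2*(t + 4)*(t + 3)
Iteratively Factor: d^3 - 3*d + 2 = (d + 2)*(d^2 - 2*d + 1) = (d - 1)*(d + 2)*(d - 1)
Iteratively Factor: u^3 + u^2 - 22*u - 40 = (u + 4)*(u^2 - 3*u - 10) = (u + 2)*(u + 4)*(u - 5)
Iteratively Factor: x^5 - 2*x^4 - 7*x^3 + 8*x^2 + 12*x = (x)*(x^4 - 2*x^3 - 7*x^2 + 8*x + 12) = x*(x - 3)*(x^3 + x^2 - 4*x - 4) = x*(x - 3)*(x + 2)*(x^2 - x - 2) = x*(x - 3)*(x - 2)*(x + 2)*(x + 1)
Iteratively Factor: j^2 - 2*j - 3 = (j - 3)*(j + 1)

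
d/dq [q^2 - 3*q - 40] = 2*q - 3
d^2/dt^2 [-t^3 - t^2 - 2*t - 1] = -6*t - 2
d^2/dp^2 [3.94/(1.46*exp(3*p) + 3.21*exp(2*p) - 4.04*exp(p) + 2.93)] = ((-51.7716*exp(2*p) - 50.5896*exp(p) + 15.9176)*(1.46*exp(3*p) + 3.21*exp(2*p) - 4.04*exp(p) + 2.93) + 3.94*(4.38*exp(2*p) + 6.42*exp(p) - 4.04)*(8.76*exp(2*p) + 12.84*exp(p) - 8.08)*exp(p))*exp(p)/(1.46*exp(3*p) + 3.21*exp(2*p) - 4.04*exp(p) + 2.93)^3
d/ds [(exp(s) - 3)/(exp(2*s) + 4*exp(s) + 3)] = (-2*(exp(s) - 3)*(exp(s) + 2) + exp(2*s) + 4*exp(s) + 3)*exp(s)/(exp(2*s) + 4*exp(s) + 3)^2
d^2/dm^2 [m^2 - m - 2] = 2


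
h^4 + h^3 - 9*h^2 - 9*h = h*(h - 3)*(h + 1)*(h + 3)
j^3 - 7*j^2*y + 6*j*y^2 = j*(j - 6*y)*(j - y)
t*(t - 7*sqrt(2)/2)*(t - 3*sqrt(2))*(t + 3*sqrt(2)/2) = t^4 - 5*sqrt(2)*t^3 + 3*t^2/2 + 63*sqrt(2)*t/2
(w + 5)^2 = w^2 + 10*w + 25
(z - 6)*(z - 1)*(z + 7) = z^3 - 43*z + 42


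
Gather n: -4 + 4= 0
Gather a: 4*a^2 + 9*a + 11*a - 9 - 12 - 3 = 4*a^2 + 20*a - 24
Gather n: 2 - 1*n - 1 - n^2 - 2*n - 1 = -n^2 - 3*n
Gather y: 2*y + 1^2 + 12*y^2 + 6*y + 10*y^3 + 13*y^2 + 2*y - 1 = 10*y^3 + 25*y^2 + 10*y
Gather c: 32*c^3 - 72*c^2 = 32*c^3 - 72*c^2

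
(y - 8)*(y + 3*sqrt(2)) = y^2 - 8*y + 3*sqrt(2)*y - 24*sqrt(2)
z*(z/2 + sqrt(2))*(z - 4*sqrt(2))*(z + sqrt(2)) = z^4/2 - sqrt(2)*z^3/2 - 10*z^2 - 8*sqrt(2)*z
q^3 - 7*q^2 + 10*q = q*(q - 5)*(q - 2)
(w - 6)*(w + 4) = w^2 - 2*w - 24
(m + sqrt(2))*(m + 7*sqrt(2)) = m^2 + 8*sqrt(2)*m + 14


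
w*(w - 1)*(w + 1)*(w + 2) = w^4 + 2*w^3 - w^2 - 2*w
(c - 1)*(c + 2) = c^2 + c - 2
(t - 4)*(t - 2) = t^2 - 6*t + 8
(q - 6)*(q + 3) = q^2 - 3*q - 18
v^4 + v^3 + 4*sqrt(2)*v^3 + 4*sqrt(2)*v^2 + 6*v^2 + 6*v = v*(v + 3*sqrt(2))*(sqrt(2)*v/2 + 1)*(sqrt(2)*v + sqrt(2))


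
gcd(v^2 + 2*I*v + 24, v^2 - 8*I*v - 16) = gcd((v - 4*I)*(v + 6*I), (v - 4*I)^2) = v - 4*I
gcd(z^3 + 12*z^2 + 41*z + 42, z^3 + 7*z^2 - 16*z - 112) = z + 7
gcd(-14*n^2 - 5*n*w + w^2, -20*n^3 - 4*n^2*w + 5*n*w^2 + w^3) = 2*n + w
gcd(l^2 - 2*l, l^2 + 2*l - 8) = l - 2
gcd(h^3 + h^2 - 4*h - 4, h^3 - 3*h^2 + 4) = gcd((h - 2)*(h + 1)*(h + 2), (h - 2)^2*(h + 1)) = h^2 - h - 2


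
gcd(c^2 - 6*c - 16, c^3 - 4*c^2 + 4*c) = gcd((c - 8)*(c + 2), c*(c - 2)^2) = 1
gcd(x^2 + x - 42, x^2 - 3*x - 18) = x - 6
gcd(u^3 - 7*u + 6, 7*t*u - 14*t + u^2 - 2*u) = u - 2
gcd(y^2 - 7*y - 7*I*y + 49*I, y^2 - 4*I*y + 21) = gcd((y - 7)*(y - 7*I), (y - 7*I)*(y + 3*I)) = y - 7*I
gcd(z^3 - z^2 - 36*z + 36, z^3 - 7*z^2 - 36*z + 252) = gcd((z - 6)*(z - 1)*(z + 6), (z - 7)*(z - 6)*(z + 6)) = z^2 - 36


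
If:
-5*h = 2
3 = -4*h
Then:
No Solution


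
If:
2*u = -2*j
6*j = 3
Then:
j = 1/2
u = -1/2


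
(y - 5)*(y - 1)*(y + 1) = y^3 - 5*y^2 - y + 5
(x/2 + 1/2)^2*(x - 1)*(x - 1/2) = x^4/4 + x^3/8 - 3*x^2/8 - x/8 + 1/8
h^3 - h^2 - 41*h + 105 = (h - 5)*(h - 3)*(h + 7)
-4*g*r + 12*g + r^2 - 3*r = (-4*g + r)*(r - 3)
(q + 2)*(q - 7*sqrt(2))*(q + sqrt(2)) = q^3 - 6*sqrt(2)*q^2 + 2*q^2 - 12*sqrt(2)*q - 14*q - 28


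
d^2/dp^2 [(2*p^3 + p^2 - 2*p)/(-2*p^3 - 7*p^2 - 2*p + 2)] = 4*(12*p^6 + 24*p^5 + 24*p^4 + 20*p^3 + 15*p^2 + 30*p + 2)/(8*p^9 + 84*p^8 + 318*p^7 + 487*p^6 + 150*p^5 - 258*p^4 - 136*p^3 + 60*p^2 + 24*p - 8)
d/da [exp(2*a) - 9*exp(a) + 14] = (2*exp(a) - 9)*exp(a)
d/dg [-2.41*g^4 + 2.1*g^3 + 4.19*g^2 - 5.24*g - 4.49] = -9.64*g^3 + 6.3*g^2 + 8.38*g - 5.24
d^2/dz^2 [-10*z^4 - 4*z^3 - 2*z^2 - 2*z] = -120*z^2 - 24*z - 4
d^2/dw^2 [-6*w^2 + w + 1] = -12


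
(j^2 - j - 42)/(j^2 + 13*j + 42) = (j - 7)/(j + 7)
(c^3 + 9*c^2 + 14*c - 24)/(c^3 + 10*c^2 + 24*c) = (c - 1)/c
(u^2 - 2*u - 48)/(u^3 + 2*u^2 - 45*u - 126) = (u - 8)/(u^2 - 4*u - 21)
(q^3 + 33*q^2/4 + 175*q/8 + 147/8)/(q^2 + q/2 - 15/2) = (8*q^2 + 42*q + 49)/(4*(2*q - 5))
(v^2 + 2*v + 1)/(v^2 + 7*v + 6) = (v + 1)/(v + 6)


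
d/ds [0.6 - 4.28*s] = -4.28000000000000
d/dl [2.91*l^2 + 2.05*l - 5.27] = 5.82*l + 2.05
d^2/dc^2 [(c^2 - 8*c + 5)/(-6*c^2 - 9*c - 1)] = 4*(171*c^3 - 261*c^2 - 477*c - 224)/(216*c^6 + 972*c^5 + 1566*c^4 + 1053*c^3 + 261*c^2 + 27*c + 1)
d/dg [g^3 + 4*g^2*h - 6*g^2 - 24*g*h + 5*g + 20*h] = 3*g^2 + 8*g*h - 12*g - 24*h + 5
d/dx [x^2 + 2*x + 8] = 2*x + 2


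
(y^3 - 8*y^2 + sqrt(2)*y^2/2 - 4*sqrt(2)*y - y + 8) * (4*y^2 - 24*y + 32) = 4*y^5 - 56*y^4 + 2*sqrt(2)*y^4 - 28*sqrt(2)*y^3 + 220*y^3 - 200*y^2 + 112*sqrt(2)*y^2 - 224*y - 128*sqrt(2)*y + 256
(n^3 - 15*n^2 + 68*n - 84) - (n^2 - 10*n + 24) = n^3 - 16*n^2 + 78*n - 108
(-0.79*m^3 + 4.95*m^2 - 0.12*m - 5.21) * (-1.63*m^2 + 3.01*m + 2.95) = 1.2877*m^5 - 10.4464*m^4 + 12.7646*m^3 + 22.7336*m^2 - 16.0361*m - 15.3695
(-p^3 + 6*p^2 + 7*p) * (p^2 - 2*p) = -p^5 + 8*p^4 - 5*p^3 - 14*p^2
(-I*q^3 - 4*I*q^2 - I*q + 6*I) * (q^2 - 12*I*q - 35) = -I*q^5 - 12*q^4 - 4*I*q^4 - 48*q^3 + 34*I*q^3 - 12*q^2 + 146*I*q^2 + 72*q + 35*I*q - 210*I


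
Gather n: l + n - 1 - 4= l + n - 5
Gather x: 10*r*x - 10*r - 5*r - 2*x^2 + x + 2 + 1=-15*r - 2*x^2 + x*(10*r + 1) + 3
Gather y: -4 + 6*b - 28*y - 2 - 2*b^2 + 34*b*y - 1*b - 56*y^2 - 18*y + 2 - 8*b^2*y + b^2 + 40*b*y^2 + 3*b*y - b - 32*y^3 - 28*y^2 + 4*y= -b^2 + 4*b - 32*y^3 + y^2*(40*b - 84) + y*(-8*b^2 + 37*b - 42) - 4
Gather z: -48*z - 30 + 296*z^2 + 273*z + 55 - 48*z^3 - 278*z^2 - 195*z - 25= -48*z^3 + 18*z^2 + 30*z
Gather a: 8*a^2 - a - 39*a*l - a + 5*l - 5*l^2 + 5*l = 8*a^2 + a*(-39*l - 2) - 5*l^2 + 10*l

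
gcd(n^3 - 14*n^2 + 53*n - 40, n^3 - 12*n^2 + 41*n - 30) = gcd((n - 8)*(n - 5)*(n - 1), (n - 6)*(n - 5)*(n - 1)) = n^2 - 6*n + 5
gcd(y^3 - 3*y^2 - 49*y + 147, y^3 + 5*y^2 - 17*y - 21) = y^2 + 4*y - 21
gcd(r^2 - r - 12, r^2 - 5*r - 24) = r + 3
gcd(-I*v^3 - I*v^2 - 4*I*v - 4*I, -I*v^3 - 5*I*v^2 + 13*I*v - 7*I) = 1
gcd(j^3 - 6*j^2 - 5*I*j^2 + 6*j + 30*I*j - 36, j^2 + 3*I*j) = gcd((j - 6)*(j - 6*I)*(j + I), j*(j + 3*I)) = 1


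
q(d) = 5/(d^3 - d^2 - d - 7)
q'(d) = 5*(-3*d^2 + 2*d + 1)/(d^3 - d^2 - d - 7)^2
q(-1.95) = -0.31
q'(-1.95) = -0.27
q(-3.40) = -0.09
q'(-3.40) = -0.07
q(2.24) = -1.66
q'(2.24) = -5.25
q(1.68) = -0.74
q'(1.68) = -0.45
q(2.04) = -1.06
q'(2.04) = -1.67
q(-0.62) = -0.71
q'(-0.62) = -0.14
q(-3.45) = -0.09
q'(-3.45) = -0.07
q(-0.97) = -0.63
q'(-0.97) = -0.30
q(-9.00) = -0.00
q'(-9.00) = 0.00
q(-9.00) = -0.00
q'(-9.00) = 0.00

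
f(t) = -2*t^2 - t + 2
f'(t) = -4*t - 1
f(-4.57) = -35.20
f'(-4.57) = 17.28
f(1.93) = -7.38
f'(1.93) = -8.72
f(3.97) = -33.49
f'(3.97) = -16.88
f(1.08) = -1.41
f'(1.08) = -5.32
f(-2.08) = -4.57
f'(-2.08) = 7.32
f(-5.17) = -46.29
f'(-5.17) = 19.68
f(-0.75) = 1.62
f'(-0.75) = 2.00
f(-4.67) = -36.95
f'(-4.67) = 17.68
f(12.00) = -298.00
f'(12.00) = -49.00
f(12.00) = -298.00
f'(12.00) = -49.00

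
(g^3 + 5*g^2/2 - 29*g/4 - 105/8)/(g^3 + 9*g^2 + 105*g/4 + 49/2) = (4*g^2 - 4*g - 15)/(2*(2*g^2 + 11*g + 14))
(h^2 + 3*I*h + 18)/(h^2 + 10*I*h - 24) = (h - 3*I)/(h + 4*I)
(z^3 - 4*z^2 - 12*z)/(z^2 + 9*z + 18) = z*(z^2 - 4*z - 12)/(z^2 + 9*z + 18)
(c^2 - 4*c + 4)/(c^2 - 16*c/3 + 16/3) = 3*(c^2 - 4*c + 4)/(3*c^2 - 16*c + 16)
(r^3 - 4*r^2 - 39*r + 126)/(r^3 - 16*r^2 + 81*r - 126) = (r + 6)/(r - 6)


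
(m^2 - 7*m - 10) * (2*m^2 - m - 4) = 2*m^4 - 15*m^3 - 17*m^2 + 38*m + 40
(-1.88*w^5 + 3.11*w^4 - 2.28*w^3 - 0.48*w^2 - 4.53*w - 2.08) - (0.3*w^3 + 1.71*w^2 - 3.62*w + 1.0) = -1.88*w^5 + 3.11*w^4 - 2.58*w^3 - 2.19*w^2 - 0.91*w - 3.08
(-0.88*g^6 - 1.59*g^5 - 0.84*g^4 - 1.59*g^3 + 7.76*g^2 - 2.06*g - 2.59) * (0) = 0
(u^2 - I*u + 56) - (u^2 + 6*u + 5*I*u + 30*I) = -6*u - 6*I*u + 56 - 30*I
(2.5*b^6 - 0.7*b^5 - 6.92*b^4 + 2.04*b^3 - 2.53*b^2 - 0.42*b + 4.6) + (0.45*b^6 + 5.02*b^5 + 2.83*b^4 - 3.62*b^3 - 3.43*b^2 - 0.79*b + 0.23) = 2.95*b^6 + 4.32*b^5 - 4.09*b^4 - 1.58*b^3 - 5.96*b^2 - 1.21*b + 4.83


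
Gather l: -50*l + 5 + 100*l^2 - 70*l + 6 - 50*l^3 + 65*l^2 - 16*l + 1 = -50*l^3 + 165*l^2 - 136*l + 12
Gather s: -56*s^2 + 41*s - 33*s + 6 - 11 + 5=-56*s^2 + 8*s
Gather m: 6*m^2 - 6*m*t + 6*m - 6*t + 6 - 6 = 6*m^2 + m*(6 - 6*t) - 6*t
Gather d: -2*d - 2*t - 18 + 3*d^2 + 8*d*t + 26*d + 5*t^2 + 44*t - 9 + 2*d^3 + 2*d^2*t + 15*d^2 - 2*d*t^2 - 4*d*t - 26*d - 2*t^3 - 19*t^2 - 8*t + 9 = 2*d^3 + d^2*(2*t + 18) + d*(-2*t^2 + 4*t - 2) - 2*t^3 - 14*t^2 + 34*t - 18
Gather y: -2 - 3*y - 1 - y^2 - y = -y^2 - 4*y - 3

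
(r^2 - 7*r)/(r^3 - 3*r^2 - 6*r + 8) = r*(r - 7)/(r^3 - 3*r^2 - 6*r + 8)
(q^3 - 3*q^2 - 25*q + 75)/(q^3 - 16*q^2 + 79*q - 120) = (q + 5)/(q - 8)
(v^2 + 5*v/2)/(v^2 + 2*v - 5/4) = 2*v/(2*v - 1)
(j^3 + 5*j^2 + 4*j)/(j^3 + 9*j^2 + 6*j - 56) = j*(j + 1)/(j^2 + 5*j - 14)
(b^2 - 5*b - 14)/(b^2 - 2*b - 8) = (b - 7)/(b - 4)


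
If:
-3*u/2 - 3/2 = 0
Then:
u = -1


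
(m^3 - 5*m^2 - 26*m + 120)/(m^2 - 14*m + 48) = (m^2 + m - 20)/(m - 8)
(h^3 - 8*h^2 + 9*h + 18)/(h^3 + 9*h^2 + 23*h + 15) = (h^2 - 9*h + 18)/(h^2 + 8*h + 15)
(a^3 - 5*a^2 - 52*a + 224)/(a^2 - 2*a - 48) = (a^2 + 3*a - 28)/(a + 6)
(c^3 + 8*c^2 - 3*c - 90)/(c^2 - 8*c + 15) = (c^2 + 11*c + 30)/(c - 5)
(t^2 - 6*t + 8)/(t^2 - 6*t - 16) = (-t^2 + 6*t - 8)/(-t^2 + 6*t + 16)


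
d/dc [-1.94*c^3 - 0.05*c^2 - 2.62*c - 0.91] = -5.82*c^2 - 0.1*c - 2.62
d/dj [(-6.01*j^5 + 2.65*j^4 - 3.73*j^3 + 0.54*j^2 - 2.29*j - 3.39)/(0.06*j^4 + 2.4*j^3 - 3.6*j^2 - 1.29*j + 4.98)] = (-0.3606*j^8 - 28.848*j^7 + 71.4918*j^6 + 11.8668*j^5 - 147.3603*j^4 + 74.217*j^3 - 40.2588*j^2 - 19.0296*j - 15.7773)/(0.0036*j^8 + 0.288*j^7 + 5.328*j^6 - 17.4348*j^5 + 7.3656*j^4 + 33.192*j^3 - 34.1919*j^2 - 12.8484*j + 24.8004)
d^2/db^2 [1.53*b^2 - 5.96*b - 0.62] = 3.06000000000000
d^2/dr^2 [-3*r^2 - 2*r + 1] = -6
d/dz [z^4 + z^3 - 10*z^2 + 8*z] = 4*z^3 + 3*z^2 - 20*z + 8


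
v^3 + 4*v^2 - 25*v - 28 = (v - 4)*(v + 1)*(v + 7)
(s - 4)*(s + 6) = s^2 + 2*s - 24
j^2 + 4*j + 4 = (j + 2)^2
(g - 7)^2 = g^2 - 14*g + 49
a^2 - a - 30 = (a - 6)*(a + 5)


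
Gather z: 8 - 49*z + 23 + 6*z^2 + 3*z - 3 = 6*z^2 - 46*z + 28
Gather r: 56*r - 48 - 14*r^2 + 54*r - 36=-14*r^2 + 110*r - 84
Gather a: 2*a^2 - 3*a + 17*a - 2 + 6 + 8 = 2*a^2 + 14*a + 12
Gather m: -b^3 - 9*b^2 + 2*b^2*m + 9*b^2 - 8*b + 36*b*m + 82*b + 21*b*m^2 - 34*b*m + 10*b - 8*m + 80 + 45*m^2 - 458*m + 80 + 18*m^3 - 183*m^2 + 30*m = -b^3 + 84*b + 18*m^3 + m^2*(21*b - 138) + m*(2*b^2 + 2*b - 436) + 160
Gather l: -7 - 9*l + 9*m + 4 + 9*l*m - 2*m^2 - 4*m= l*(9*m - 9) - 2*m^2 + 5*m - 3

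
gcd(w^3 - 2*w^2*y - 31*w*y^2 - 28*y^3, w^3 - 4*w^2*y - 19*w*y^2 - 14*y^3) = -w^2 + 6*w*y + 7*y^2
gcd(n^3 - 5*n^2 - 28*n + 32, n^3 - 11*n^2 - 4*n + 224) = n^2 - 4*n - 32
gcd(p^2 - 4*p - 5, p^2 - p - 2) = p + 1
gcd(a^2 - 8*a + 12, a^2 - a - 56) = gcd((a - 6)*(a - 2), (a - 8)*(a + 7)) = 1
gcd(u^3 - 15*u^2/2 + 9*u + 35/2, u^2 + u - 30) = u - 5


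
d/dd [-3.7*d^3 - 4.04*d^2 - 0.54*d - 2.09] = -11.1*d^2 - 8.08*d - 0.54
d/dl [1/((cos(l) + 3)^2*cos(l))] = 3*(sin(l)/cos(l)^2 + tan(l))/(cos(l) + 3)^3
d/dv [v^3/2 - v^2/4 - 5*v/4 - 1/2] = 3*v^2/2 - v/2 - 5/4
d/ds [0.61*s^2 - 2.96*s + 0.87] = 1.22*s - 2.96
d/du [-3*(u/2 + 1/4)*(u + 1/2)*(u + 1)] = -9*u^2/2 - 6*u - 15/8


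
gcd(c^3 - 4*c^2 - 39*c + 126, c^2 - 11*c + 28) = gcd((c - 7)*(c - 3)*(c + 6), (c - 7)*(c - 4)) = c - 7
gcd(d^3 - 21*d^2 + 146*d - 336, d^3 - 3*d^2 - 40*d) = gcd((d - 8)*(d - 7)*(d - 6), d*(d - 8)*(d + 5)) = d - 8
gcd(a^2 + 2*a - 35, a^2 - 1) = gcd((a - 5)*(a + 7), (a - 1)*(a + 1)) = 1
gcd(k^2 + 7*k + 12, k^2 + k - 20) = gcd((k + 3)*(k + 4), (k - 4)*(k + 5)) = 1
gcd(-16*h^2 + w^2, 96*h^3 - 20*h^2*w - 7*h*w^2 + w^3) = 4*h + w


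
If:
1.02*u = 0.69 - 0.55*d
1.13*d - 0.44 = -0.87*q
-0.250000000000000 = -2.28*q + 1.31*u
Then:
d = 0.01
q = 0.50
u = 0.67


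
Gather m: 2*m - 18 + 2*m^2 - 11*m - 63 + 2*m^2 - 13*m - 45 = 4*m^2 - 22*m - 126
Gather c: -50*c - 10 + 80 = 70 - 50*c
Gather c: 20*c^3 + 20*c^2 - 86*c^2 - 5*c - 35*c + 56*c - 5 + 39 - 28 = 20*c^3 - 66*c^2 + 16*c + 6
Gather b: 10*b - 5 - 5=10*b - 10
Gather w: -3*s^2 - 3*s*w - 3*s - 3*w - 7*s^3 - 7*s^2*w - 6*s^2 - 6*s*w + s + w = -7*s^3 - 9*s^2 - 2*s + w*(-7*s^2 - 9*s - 2)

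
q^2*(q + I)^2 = q^4 + 2*I*q^3 - q^2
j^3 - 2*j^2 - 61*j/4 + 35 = (j - 7/2)*(j - 5/2)*(j + 4)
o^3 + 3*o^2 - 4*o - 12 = (o - 2)*(o + 2)*(o + 3)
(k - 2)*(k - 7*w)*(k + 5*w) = k^3 - 2*k^2*w - 2*k^2 - 35*k*w^2 + 4*k*w + 70*w^2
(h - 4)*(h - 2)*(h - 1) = h^3 - 7*h^2 + 14*h - 8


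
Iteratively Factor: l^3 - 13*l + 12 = (l - 1)*(l^2 + l - 12) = (l - 1)*(l + 4)*(l - 3)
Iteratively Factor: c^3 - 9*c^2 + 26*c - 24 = (c - 3)*(c^2 - 6*c + 8) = (c - 3)*(c - 2)*(c - 4)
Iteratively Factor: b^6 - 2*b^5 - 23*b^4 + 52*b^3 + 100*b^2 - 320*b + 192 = (b - 2)*(b^5 - 23*b^3 + 6*b^2 + 112*b - 96) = (b - 2)*(b + 4)*(b^4 - 4*b^3 - 7*b^2 + 34*b - 24) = (b - 2)^2*(b + 4)*(b^3 - 2*b^2 - 11*b + 12) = (b - 2)^2*(b - 1)*(b + 4)*(b^2 - b - 12) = (b - 2)^2*(b - 1)*(b + 3)*(b + 4)*(b - 4)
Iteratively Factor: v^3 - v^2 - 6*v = (v + 2)*(v^2 - 3*v) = (v - 3)*(v + 2)*(v)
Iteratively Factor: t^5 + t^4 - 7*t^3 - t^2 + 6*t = (t + 3)*(t^4 - 2*t^3 - t^2 + 2*t) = (t + 1)*(t + 3)*(t^3 - 3*t^2 + 2*t) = (t - 1)*(t + 1)*(t + 3)*(t^2 - 2*t) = t*(t - 1)*(t + 1)*(t + 3)*(t - 2)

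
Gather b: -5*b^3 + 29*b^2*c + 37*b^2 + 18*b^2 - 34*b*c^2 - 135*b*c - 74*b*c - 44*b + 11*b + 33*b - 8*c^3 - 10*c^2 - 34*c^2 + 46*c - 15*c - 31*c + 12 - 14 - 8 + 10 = -5*b^3 + b^2*(29*c + 55) + b*(-34*c^2 - 209*c) - 8*c^3 - 44*c^2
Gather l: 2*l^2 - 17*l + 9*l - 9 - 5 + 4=2*l^2 - 8*l - 10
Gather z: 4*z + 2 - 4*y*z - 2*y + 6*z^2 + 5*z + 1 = -2*y + 6*z^2 + z*(9 - 4*y) + 3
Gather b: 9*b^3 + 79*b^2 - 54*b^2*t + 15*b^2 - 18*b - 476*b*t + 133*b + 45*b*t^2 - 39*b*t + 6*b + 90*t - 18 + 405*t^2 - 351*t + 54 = 9*b^3 + b^2*(94 - 54*t) + b*(45*t^2 - 515*t + 121) + 405*t^2 - 261*t + 36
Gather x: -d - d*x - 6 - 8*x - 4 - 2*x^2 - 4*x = -d - 2*x^2 + x*(-d - 12) - 10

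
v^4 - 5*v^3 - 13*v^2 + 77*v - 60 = (v - 5)*(v - 3)*(v - 1)*(v + 4)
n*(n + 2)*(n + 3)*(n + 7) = n^4 + 12*n^3 + 41*n^2 + 42*n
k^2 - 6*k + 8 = (k - 4)*(k - 2)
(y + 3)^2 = y^2 + 6*y + 9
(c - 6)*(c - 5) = c^2 - 11*c + 30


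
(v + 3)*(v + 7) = v^2 + 10*v + 21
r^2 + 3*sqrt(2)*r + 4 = (r + sqrt(2))*(r + 2*sqrt(2))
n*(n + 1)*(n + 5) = n^3 + 6*n^2 + 5*n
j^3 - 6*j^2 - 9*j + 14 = (j - 7)*(j - 1)*(j + 2)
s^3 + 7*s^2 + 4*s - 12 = (s - 1)*(s + 2)*(s + 6)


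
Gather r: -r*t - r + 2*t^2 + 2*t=r*(-t - 1) + 2*t^2 + 2*t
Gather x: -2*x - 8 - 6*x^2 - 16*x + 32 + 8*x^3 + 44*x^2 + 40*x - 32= 8*x^3 + 38*x^2 + 22*x - 8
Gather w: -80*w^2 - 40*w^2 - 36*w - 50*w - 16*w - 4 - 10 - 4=-120*w^2 - 102*w - 18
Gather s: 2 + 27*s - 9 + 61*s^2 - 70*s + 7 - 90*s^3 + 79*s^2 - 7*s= -90*s^3 + 140*s^2 - 50*s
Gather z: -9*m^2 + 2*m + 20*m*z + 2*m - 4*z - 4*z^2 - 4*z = -9*m^2 + 4*m - 4*z^2 + z*(20*m - 8)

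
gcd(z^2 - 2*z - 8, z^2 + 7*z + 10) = z + 2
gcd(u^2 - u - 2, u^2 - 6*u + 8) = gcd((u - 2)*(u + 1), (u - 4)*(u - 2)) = u - 2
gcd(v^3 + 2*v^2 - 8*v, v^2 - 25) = 1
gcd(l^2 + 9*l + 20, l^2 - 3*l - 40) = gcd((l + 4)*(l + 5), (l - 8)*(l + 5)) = l + 5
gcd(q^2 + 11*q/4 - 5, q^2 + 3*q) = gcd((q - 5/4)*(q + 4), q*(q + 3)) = 1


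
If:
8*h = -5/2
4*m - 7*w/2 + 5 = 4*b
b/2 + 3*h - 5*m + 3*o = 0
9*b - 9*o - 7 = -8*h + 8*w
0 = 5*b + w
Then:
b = -103/1618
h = -5/16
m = -13399/12944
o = -3403/2427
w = 515/1618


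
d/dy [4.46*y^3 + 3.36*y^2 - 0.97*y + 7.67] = 13.38*y^2 + 6.72*y - 0.97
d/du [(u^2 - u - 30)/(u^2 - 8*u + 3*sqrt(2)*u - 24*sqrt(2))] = ((2*u - 1)*(u^2 - 8*u + 3*sqrt(2)*u - 24*sqrt(2)) + (2*u - 8 + 3*sqrt(2))*(-u^2 + u + 30))/(u^2 - 8*u + 3*sqrt(2)*u - 24*sqrt(2))^2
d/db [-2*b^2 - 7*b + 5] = -4*b - 7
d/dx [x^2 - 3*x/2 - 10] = 2*x - 3/2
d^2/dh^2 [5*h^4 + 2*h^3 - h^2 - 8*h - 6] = 60*h^2 + 12*h - 2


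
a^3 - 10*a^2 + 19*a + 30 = (a - 6)*(a - 5)*(a + 1)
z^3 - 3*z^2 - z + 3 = (z - 3)*(z - 1)*(z + 1)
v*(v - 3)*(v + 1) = v^3 - 2*v^2 - 3*v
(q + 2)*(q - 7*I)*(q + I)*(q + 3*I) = q^4 + 2*q^3 - 3*I*q^3 + 25*q^2 - 6*I*q^2 + 50*q + 21*I*q + 42*I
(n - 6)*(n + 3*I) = n^2 - 6*n + 3*I*n - 18*I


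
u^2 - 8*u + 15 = (u - 5)*(u - 3)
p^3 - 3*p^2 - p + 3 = (p - 3)*(p - 1)*(p + 1)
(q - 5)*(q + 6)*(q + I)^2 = q^4 + q^3 + 2*I*q^3 - 31*q^2 + 2*I*q^2 - q - 60*I*q + 30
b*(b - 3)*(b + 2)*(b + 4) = b^4 + 3*b^3 - 10*b^2 - 24*b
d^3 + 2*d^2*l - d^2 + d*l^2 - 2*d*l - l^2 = (d - 1)*(d + l)^2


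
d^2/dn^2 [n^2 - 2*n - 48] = 2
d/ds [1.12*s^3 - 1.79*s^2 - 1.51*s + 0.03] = 3.36*s^2 - 3.58*s - 1.51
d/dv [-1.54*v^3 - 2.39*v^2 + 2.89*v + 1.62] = -4.62*v^2 - 4.78*v + 2.89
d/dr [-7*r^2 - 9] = -14*r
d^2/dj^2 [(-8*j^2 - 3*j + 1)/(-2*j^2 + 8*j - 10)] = (35*j^3 - 123*j^2 - 33*j + 249)/(j^6 - 12*j^5 + 63*j^4 - 184*j^3 + 315*j^2 - 300*j + 125)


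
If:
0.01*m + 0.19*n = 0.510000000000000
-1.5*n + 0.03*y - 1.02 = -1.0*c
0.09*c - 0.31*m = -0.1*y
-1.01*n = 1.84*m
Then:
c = 5.45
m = -1.52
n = 2.76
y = -9.61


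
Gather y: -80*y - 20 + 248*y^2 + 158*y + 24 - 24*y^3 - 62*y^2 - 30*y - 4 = -24*y^3 + 186*y^2 + 48*y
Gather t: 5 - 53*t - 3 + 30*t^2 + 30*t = 30*t^2 - 23*t + 2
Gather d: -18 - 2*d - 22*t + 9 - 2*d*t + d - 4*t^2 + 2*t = d*(-2*t - 1) - 4*t^2 - 20*t - 9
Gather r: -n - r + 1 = -n - r + 1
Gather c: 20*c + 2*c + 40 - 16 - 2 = 22*c + 22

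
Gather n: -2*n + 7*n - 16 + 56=5*n + 40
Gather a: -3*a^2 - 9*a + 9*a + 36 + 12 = 48 - 3*a^2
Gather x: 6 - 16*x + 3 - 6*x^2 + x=-6*x^2 - 15*x + 9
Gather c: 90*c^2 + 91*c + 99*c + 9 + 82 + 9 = 90*c^2 + 190*c + 100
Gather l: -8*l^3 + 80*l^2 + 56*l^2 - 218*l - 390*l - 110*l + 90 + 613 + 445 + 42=-8*l^3 + 136*l^2 - 718*l + 1190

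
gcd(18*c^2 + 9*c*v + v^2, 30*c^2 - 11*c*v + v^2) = 1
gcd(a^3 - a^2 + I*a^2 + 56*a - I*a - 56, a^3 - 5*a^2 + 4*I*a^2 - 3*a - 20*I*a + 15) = 1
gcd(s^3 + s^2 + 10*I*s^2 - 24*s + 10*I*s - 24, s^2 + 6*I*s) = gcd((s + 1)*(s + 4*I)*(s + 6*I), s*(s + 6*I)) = s + 6*I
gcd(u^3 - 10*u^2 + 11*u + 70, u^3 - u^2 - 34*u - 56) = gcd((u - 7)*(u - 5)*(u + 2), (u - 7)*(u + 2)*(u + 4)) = u^2 - 5*u - 14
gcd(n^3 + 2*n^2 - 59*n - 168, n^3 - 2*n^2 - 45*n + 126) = n + 7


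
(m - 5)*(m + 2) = m^2 - 3*m - 10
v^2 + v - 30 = (v - 5)*(v + 6)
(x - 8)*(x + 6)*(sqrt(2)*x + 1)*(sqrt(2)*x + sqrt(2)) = 2*x^4 - 2*x^3 + sqrt(2)*x^3 - 100*x^2 - sqrt(2)*x^2 - 96*x - 50*sqrt(2)*x - 48*sqrt(2)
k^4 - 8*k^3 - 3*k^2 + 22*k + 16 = (k - 8)*(k - 2)*(k + 1)^2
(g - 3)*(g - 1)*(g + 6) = g^3 + 2*g^2 - 21*g + 18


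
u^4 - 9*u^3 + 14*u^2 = u^2*(u - 7)*(u - 2)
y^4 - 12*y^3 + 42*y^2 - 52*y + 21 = (y - 7)*(y - 3)*(y - 1)^2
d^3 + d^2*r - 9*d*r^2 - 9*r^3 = (d - 3*r)*(d + r)*(d + 3*r)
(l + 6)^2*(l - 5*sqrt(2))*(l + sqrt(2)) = l^4 - 4*sqrt(2)*l^3 + 12*l^3 - 48*sqrt(2)*l^2 + 26*l^2 - 144*sqrt(2)*l - 120*l - 360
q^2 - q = q*(q - 1)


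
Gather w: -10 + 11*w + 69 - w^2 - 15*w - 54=-w^2 - 4*w + 5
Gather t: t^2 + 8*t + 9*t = t^2 + 17*t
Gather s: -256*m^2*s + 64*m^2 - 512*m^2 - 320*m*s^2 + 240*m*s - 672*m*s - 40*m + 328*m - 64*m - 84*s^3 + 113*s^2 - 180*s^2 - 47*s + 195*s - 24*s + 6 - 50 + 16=-448*m^2 + 224*m - 84*s^3 + s^2*(-320*m - 67) + s*(-256*m^2 - 432*m + 124) - 28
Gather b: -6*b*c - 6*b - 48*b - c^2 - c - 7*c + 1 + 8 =b*(-6*c - 54) - c^2 - 8*c + 9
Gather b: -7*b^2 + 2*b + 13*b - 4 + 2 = -7*b^2 + 15*b - 2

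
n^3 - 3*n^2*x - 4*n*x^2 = n*(n - 4*x)*(n + x)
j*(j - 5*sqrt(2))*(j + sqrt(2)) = j^3 - 4*sqrt(2)*j^2 - 10*j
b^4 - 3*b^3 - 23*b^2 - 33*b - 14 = (b - 7)*(b + 1)^2*(b + 2)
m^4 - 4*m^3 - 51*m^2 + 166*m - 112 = (m - 8)*(m - 2)*(m - 1)*(m + 7)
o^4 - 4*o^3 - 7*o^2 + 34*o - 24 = (o - 4)*(o - 2)*(o - 1)*(o + 3)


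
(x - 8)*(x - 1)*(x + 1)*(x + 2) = x^4 - 6*x^3 - 17*x^2 + 6*x + 16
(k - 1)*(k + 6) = k^2 + 5*k - 6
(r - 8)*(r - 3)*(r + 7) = r^3 - 4*r^2 - 53*r + 168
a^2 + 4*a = a*(a + 4)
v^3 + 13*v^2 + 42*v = v*(v + 6)*(v + 7)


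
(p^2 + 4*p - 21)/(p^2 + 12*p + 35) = (p - 3)/(p + 5)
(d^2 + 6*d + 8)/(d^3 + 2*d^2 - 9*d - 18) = (d + 4)/(d^2 - 9)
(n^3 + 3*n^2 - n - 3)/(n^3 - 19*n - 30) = (n^2 - 1)/(n^2 - 3*n - 10)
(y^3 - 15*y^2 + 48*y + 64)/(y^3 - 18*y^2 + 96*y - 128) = (y + 1)/(y - 2)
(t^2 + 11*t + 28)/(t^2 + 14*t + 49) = (t + 4)/(t + 7)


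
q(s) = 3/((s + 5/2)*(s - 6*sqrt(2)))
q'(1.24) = 0.01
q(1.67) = -0.11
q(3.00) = -0.10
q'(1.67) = 0.01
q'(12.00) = -0.02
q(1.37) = -0.11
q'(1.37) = 0.01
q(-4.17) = 0.14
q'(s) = -3/((s + 5/2)*(s - 6*sqrt(2))^2) - 3/((s + 5/2)^2*(s - 6*sqrt(2)))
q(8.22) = -1.05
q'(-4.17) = 0.10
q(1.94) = -0.10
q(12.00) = 0.06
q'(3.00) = 0.00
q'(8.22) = -3.88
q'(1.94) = 0.01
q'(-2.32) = 8.43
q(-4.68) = 0.10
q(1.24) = -0.11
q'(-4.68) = 0.06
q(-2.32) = -1.54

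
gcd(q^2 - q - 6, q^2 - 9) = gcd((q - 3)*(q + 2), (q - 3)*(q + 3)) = q - 3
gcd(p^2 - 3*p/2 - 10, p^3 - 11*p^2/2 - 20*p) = p + 5/2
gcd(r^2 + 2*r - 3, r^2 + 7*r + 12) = r + 3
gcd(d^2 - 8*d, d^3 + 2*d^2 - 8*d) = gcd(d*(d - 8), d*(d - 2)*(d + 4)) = d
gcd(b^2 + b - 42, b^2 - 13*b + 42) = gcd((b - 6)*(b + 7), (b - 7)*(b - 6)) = b - 6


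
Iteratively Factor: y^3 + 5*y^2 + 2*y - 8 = (y - 1)*(y^2 + 6*y + 8) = (y - 1)*(y + 2)*(y + 4)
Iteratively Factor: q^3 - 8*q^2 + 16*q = (q - 4)*(q^2 - 4*q) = q*(q - 4)*(q - 4)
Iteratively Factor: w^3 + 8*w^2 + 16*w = (w + 4)*(w^2 + 4*w) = (w + 4)^2*(w)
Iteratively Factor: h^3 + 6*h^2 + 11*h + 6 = (h + 3)*(h^2 + 3*h + 2) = (h + 1)*(h + 3)*(h + 2)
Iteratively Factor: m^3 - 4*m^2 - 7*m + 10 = (m + 2)*(m^2 - 6*m + 5) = (m - 1)*(m + 2)*(m - 5)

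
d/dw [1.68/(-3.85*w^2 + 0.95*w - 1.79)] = (12.936*w - 1.596)/(3.85*w^2 - 0.95*w + 1.79)^2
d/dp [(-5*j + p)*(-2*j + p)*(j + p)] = 3*j^2 - 12*j*p + 3*p^2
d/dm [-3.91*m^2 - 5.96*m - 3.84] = -7.82*m - 5.96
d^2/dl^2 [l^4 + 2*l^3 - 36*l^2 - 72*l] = 12*l^2 + 12*l - 72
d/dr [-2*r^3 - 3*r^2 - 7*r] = -6*r^2 - 6*r - 7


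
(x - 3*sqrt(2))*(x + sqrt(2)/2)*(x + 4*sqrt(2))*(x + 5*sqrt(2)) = x^4 + 13*sqrt(2)*x^3/2 - 8*x^2 - 127*sqrt(2)*x - 120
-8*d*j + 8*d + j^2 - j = (-8*d + j)*(j - 1)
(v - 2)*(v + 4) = v^2 + 2*v - 8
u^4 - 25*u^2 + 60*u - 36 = (u - 3)*(u - 2)*(u - 1)*(u + 6)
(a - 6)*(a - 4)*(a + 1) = a^3 - 9*a^2 + 14*a + 24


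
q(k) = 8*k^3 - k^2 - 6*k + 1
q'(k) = 24*k^2 - 2*k - 6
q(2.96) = 181.95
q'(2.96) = 198.36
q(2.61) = 120.76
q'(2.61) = 152.27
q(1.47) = 15.43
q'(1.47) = 42.92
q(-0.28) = 2.43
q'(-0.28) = -3.56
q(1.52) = 17.66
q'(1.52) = 46.41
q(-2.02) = -56.90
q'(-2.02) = 95.97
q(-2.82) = -169.44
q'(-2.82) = 190.50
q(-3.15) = -240.07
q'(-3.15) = 238.44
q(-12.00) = -13895.00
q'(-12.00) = 3474.00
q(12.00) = 13609.00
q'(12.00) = 3426.00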